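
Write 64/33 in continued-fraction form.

[1; 1, 15, 2]

Run the Euclidean algorithm on 64 and 33; the successive quotients are the partial quotients a_0, a_1, ... (each step inverts the fractional part left over by the previous one):
  64 = 1*33 + 31, so a_0 = 1.
  33 = 1*31 + 2, so a_1 = 1.
  31 = 15*2 + 1, so a_2 = 15.
  2 = 2*1 + 0, so a_3 = 2.
The remainder reaches 0 after 4 divisions, so the expansion has 4 partial quotients, read off in order.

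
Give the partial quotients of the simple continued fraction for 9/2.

Run the Euclidean algorithm on 9 and 2; the successive quotients are the partial quotients a_0, a_1, ... (each step inverts the fractional part left over by the previous one):
  9 = 4*2 + 1, so a_0 = 4.
  2 = 2*1 + 0, so a_1 = 2.
The remainder reaches 0 after 2 divisions, so the expansion has 2 partial quotients, read off in order.

[4; 2]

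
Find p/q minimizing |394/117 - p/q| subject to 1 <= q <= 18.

37/11

Expand x = 394/117 as a continued fraction with the Euclidean algorithm:
  394 = 3*117 + 43, so a_0 = 3.
  117 = 2*43 + 31, so a_1 = 2.
  43 = 1*31 + 12, so a_2 = 1.
  31 = 2*12 + 7, so a_3 = 2.
  12 = 1*7 + 5, so a_4 = 1.
  7 = 1*5 + 2, so a_5 = 1.
  5 = 2*2 + 1, so a_6 = 2.
  2 = 2*1 + 0, so a_7 = 2.
so x = [3; 2, 1, 2, 1, 1, 2, 2].
Convergents (p_i = a_i*p_{i-1} + p_{i-2}, q_i = a_i*q_{i-1} + q_{i-2} with p_{-2}=0, p_{-1}=1, q_{-2}=1, q_{-1}=0), until the denominator exceeds 18:
  i=0: a_0=3, p_0 = 3*1 + 0 = 3, q_0 = 3*0 + 1 = 1.
  i=1: a_1=2, p_1 = 2*3 + 1 = 7, q_1 = 2*1 + 0 = 2.
  i=2: a_2=1, p_2 = 1*7 + 3 = 10, q_2 = 1*2 + 1 = 3.
  i=3: a_3=2, p_3 = 2*10 + 7 = 27, q_3 = 2*3 + 2 = 8.
  i=4: a_4=1, p_4 = 1*27 + 10 = 37, q_4 = 1*8 + 3 = 11.
  i=5: a_5=1, p_5 = 1*37 + 27 = 64, q_5 = 1*11 + 8 = 19.
q_5 = 19 > 18, so the last convergent with denominator <= 18 is p_4/q_4 = 37/11.
The closest fraction with denominator <= 18 is either p_4/q_4 or the intermediate fraction (k*p_4 + p_3)/(k*q_4 + q_3) with the largest k >= 1 whose denominator stays <= 18; these approach x as k grows, and every other convergent or intermediate fraction in range is farther away.
Largest k: floor((18 - q_3)/q_4) = floor((18 - 8)/11) = 0.
Since k = 0, no intermediate fraction beyond p_4/q_4 has denominator <= 18, so the convergent 37/11 is the closest (its error is |394*11 - 37*117|/(117*11) = 5/1287).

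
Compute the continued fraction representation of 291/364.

[0; 1, 3, 1, 72]

Run the Euclidean algorithm on 291 and 364; the successive quotients are the partial quotients a_0, a_1, ... (each step inverts the fractional part left over by the previous one):
  291 = 0*364 + 291, so a_0 = 0.
  364 = 1*291 + 73, so a_1 = 1.
  291 = 3*73 + 72, so a_2 = 3.
  73 = 1*72 + 1, so a_3 = 1.
  72 = 72*1 + 0, so a_4 = 72.
The remainder reaches 0 after 5 divisions, so the expansion has 5 partial quotients, read off in order.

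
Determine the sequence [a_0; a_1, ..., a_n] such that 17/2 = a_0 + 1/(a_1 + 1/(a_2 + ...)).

Run the Euclidean algorithm on 17 and 2; the successive quotients are the partial quotients a_0, a_1, ... (each step inverts the fractional part left over by the previous one):
  17 = 8*2 + 1, so a_0 = 8.
  2 = 2*1 + 0, so a_1 = 2.
The remainder reaches 0 after 2 divisions, so the expansion has 2 partial quotients, read off in order.

[8; 2]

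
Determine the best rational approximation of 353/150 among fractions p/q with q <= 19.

40/17

Expand x = 353/150 as a continued fraction with the Euclidean algorithm:
  353 = 2*150 + 53, so a_0 = 2.
  150 = 2*53 + 44, so a_1 = 2.
  53 = 1*44 + 9, so a_2 = 1.
  44 = 4*9 + 8, so a_3 = 4.
  9 = 1*8 + 1, so a_4 = 1.
  8 = 8*1 + 0, so a_5 = 8.
so x = [2; 2, 1, 4, 1, 8].
Convergents (p_i = a_i*p_{i-1} + p_{i-2}, q_i = a_i*q_{i-1} + q_{i-2} with p_{-2}=0, p_{-1}=1, q_{-2}=1, q_{-1}=0), until the denominator exceeds 19:
  i=0: a_0=2, p_0 = 2*1 + 0 = 2, q_0 = 2*0 + 1 = 1.
  i=1: a_1=2, p_1 = 2*2 + 1 = 5, q_1 = 2*1 + 0 = 2.
  i=2: a_2=1, p_2 = 1*5 + 2 = 7, q_2 = 1*2 + 1 = 3.
  i=3: a_3=4, p_3 = 4*7 + 5 = 33, q_3 = 4*3 + 2 = 14.
  i=4: a_4=1, p_4 = 1*33 + 7 = 40, q_4 = 1*14 + 3 = 17.
  i=5: a_5=8, p_5 = 8*40 + 33 = 353, q_5 = 8*17 + 14 = 150.
q_5 = 150 > 19, so the last convergent with denominator <= 19 is p_4/q_4 = 40/17.
The closest fraction with denominator <= 19 is either p_4/q_4 or the intermediate fraction (k*p_4 + p_3)/(k*q_4 + q_3) with the largest k >= 1 whose denominator stays <= 19; these approach x as k grows, and every other convergent or intermediate fraction in range is farther away.
Largest k: floor((19 - q_3)/q_4) = floor((19 - 14)/17) = 0.
Since k = 0, no intermediate fraction beyond p_4/q_4 has denominator <= 19, so the convergent 40/17 is the closest (its error is |353*17 - 40*150|/(150*17) = 1/2550).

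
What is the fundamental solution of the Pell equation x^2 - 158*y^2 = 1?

(x, y) = (7743, 616)

First expand sqrt(158) as a continued fraction. With x_i = (sqrt(158) + m_i)/d_i and (m_0, d_0) = (0, 1): a_0 = floor(sqrt(158)) = 12, since 12^2 = 144 <= 158 < 169 = 13^2.
Iterate m_{i+1} = d_i*a_i - m_i, d_{i+1} = (158 - m_{i+1}^2)/d_i, a_{i+1} = floor((a_0 + m_{i+1})/d_{i+1}):
  m_1 = 1*12 - 0 = 12, d_1 = (158 - 12^2)/1 = 14/1 = 14, a_1 = floor((12 + 12)/14) = 1.
  m_2 = 14*1 - 12 = 2, d_2 = (158 - 2^2)/14 = 154/14 = 11, a_2 = floor((12 + 2)/11) = 1.
  m_3 = 11*1 - 2 = 9, d_3 = (158 - 9^2)/11 = 77/11 = 7, a_3 = floor((12 + 9)/7) = 3.
  m_4 = 7*3 - 9 = 12, d_4 = (158 - 12^2)/7 = 14/7 = 2, a_4 = floor((12 + 12)/2) = 12.
  m_5 = 2*12 - 12 = 12, d_5 = (158 - 12^2)/2 = 14/2 = 7, a_5 = floor((12 + 12)/7) = 3.
  m_6 = 7*3 - 12 = 9, d_6 = (158 - 9^2)/7 = 77/7 = 11, a_6 = floor((12 + 9)/11) = 1.
  m_7 = 11*1 - 9 = 2, d_7 = (158 - 2^2)/11 = 154/11 = 14, a_7 = floor((12 + 2)/14) = 1.
  m_8 = 14*1 - 2 = 12, d_8 = (158 - 12^2)/14 = 14/14 = 1, a_8 = floor((12 + 12)/1) = 24.
  m_9 = 1*24 - 12 = 12, d_9 = (158 - 12^2)/1 = 14/1 = 14: (m_9, d_9) = (m_1, d_1) = (12, 14), so from here the quotients repeat a_1, ..., a_8; the period length is 8.
So sqrt(158) = [12; (1, 1, 3, 12, 3, 1, 1, 24)] with period length k = 8.
k is even, so the fundamental solution of x^2 - 158y^2 = 1 is (p_{k-1}, q_{k-1}) = (p_7, q_7); compute convergents through index 7.
Convergents (p_i = a_i*p_{i-1} + p_{i-2}, q_i = a_i*q_{i-1} + q_{i-2} with p_{-2}=0, p_{-1}=1, q_{-2}=1, q_{-1}=0):
  i=0: a_0=12, p_0 = 12*1 + 0 = 12, q_0 = 12*0 + 1 = 1.
  i=1: a_1=1, p_1 = 1*12 + 1 = 13, q_1 = 1*1 + 0 = 1.
  i=2: a_2=1, p_2 = 1*13 + 12 = 25, q_2 = 1*1 + 1 = 2.
  i=3: a_3=3, p_3 = 3*25 + 13 = 88, q_3 = 3*2 + 1 = 7.
  i=4: a_4=12, p_4 = 12*88 + 25 = 1081, q_4 = 12*7 + 2 = 86.
  i=5: a_5=3, p_5 = 3*1081 + 88 = 3331, q_5 = 3*86 + 7 = 265.
  i=6: a_6=1, p_6 = 1*3331 + 1081 = 4412, q_6 = 1*265 + 86 = 351.
  i=7: a_7=1, p_7 = 1*4412 + 3331 = 7743, q_7 = 1*351 + 265 = 616.
Check: 7743^2 - 158*616^2 = 59954049 - 59954048 = 1, so (x, y) = (7743, 616) solves the equation, and by the theorem it is the least positive solution.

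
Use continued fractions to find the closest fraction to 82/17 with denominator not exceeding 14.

53/11

Expand x = 82/17 as a continued fraction with the Euclidean algorithm:
  82 = 4*17 + 14, so a_0 = 4.
  17 = 1*14 + 3, so a_1 = 1.
  14 = 4*3 + 2, so a_2 = 4.
  3 = 1*2 + 1, so a_3 = 1.
  2 = 2*1 + 0, so a_4 = 2.
so x = [4; 1, 4, 1, 2].
Convergents (p_i = a_i*p_{i-1} + p_{i-2}, q_i = a_i*q_{i-1} + q_{i-2} with p_{-2}=0, p_{-1}=1, q_{-2}=1, q_{-1}=0), until the denominator exceeds 14:
  i=0: a_0=4, p_0 = 4*1 + 0 = 4, q_0 = 4*0 + 1 = 1.
  i=1: a_1=1, p_1 = 1*4 + 1 = 5, q_1 = 1*1 + 0 = 1.
  i=2: a_2=4, p_2 = 4*5 + 4 = 24, q_2 = 4*1 + 1 = 5.
  i=3: a_3=1, p_3 = 1*24 + 5 = 29, q_3 = 1*5 + 1 = 6.
  i=4: a_4=2, p_4 = 2*29 + 24 = 82, q_4 = 2*6 + 5 = 17.
q_4 = 17 > 14, so the last convergent with denominator <= 14 is p_3/q_3 = 29/6.
The closest fraction with denominator <= 14 is either p_3/q_3 or the intermediate fraction (k*p_3 + p_2)/(k*q_3 + q_2) with the largest k >= 1 whose denominator stays <= 14; these approach x as k grows, and every other convergent or intermediate fraction in range is farther away.
Largest k: floor((14 - q_2)/q_3) = floor((14 - 5)/6) = 1.
That gives (1*29 + 24)/(1*6 + 5) = 53/11.
Compare the errors: |x - 29/6| = |82*6 - 29*17|/(17*6) = 1/102, and |x - 53/11| = |82*11 - 53*17|/(17*11) = 1/187.
Cross-multiplying, 1*102 = 102 < 187 = 1*187, so 1/187 is smaller: the intermediate fraction 53/11 is closer to x than 29/6.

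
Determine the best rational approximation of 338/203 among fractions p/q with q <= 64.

5/3

Expand x = 338/203 as a continued fraction with the Euclidean algorithm:
  338 = 1*203 + 135, so a_0 = 1.
  203 = 1*135 + 68, so a_1 = 1.
  135 = 1*68 + 67, so a_2 = 1.
  68 = 1*67 + 1, so a_3 = 1.
  67 = 67*1 + 0, so a_4 = 67.
so x = [1; 1, 1, 1, 67].
Convergents (p_i = a_i*p_{i-1} + p_{i-2}, q_i = a_i*q_{i-1} + q_{i-2} with p_{-2}=0, p_{-1}=1, q_{-2}=1, q_{-1}=0), until the denominator exceeds 64:
  i=0: a_0=1, p_0 = 1*1 + 0 = 1, q_0 = 1*0 + 1 = 1.
  i=1: a_1=1, p_1 = 1*1 + 1 = 2, q_1 = 1*1 + 0 = 1.
  i=2: a_2=1, p_2 = 1*2 + 1 = 3, q_2 = 1*1 + 1 = 2.
  i=3: a_3=1, p_3 = 1*3 + 2 = 5, q_3 = 1*2 + 1 = 3.
  i=4: a_4=67, p_4 = 67*5 + 3 = 338, q_4 = 67*3 + 2 = 203.
q_4 = 203 > 64, so the last convergent with denominator <= 64 is p_3/q_3 = 5/3.
The closest fraction with denominator <= 64 is either p_3/q_3 or the intermediate fraction (k*p_3 + p_2)/(k*q_3 + q_2) with the largest k >= 1 whose denominator stays <= 64; these approach x as k grows, and every other convergent or intermediate fraction in range is farther away.
Largest k: floor((64 - q_2)/q_3) = floor((64 - 2)/3) = 20.
That gives (20*5 + 3)/(20*3 + 2) = 103/62.
Compare the errors: |x - 5/3| = |338*3 - 5*203|/(203*3) = 1/609, and |x - 103/62| = |338*62 - 103*203|/(203*62) = 47/12586.
Cross-multiplying, 1*12586 = 12586 < 28623 = 47*609, so 1/609 is smaller: the convergent 5/3 is closer to x than 103/62.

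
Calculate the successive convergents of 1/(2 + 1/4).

0/1, 1/2, 4/9

Using the convergent recurrence p_i = a_i*p_{i-1} + p_{i-2}, q_i = a_i*q_{i-1} + q_{i-2} with p_{-2}=0, p_{-1}=1, q_{-2}=1, q_{-1}=0:
  i=0: a_0=0, p_0 = 0*1 + 0 = 0, q_0 = 0*0 + 1 = 1.
  i=1: a_1=2, p_1 = 2*0 + 1 = 1, q_1 = 2*1 + 0 = 2.
  i=2: a_2=4, p_2 = 4*1 + 0 = 4, q_2 = 4*2 + 1 = 9.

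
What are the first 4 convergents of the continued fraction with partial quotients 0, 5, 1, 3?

Using the convergent recurrence p_i = a_i*p_{i-1} + p_{i-2}, q_i = a_i*q_{i-1} + q_{i-2} with p_{-2}=0, p_{-1}=1, q_{-2}=1, q_{-1}=0:
  i=0: a_0=0, p_0 = 0*1 + 0 = 0, q_0 = 0*0 + 1 = 1.
  i=1: a_1=5, p_1 = 5*0 + 1 = 1, q_1 = 5*1 + 0 = 5.
  i=2: a_2=1, p_2 = 1*1 + 0 = 1, q_2 = 1*5 + 1 = 6.
  i=3: a_3=3, p_3 = 3*1 + 1 = 4, q_3 = 3*6 + 5 = 23.

0/1, 1/5, 1/6, 4/23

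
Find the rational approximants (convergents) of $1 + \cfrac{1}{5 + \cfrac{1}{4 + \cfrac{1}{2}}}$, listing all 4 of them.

1/1, 6/5, 25/21, 56/47

Using the convergent recurrence p_i = a_i*p_{i-1} + p_{i-2}, q_i = a_i*q_{i-1} + q_{i-2} with p_{-2}=0, p_{-1}=1, q_{-2}=1, q_{-1}=0:
  i=0: a_0=1, p_0 = 1*1 + 0 = 1, q_0 = 1*0 + 1 = 1.
  i=1: a_1=5, p_1 = 5*1 + 1 = 6, q_1 = 5*1 + 0 = 5.
  i=2: a_2=4, p_2 = 4*6 + 1 = 25, q_2 = 4*5 + 1 = 21.
  i=3: a_3=2, p_3 = 2*25 + 6 = 56, q_3 = 2*21 + 5 = 47.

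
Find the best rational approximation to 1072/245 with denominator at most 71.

Expand x = 1072/245 as a continued fraction with the Euclidean algorithm:
  1072 = 4*245 + 92, so a_0 = 4.
  245 = 2*92 + 61, so a_1 = 2.
  92 = 1*61 + 31, so a_2 = 1.
  61 = 1*31 + 30, so a_3 = 1.
  31 = 1*30 + 1, so a_4 = 1.
  30 = 30*1 + 0, so a_5 = 30.
so x = [4; 2, 1, 1, 1, 30].
Convergents (p_i = a_i*p_{i-1} + p_{i-2}, q_i = a_i*q_{i-1} + q_{i-2} with p_{-2}=0, p_{-1}=1, q_{-2}=1, q_{-1}=0), until the denominator exceeds 71:
  i=0: a_0=4, p_0 = 4*1 + 0 = 4, q_0 = 4*0 + 1 = 1.
  i=1: a_1=2, p_1 = 2*4 + 1 = 9, q_1 = 2*1 + 0 = 2.
  i=2: a_2=1, p_2 = 1*9 + 4 = 13, q_2 = 1*2 + 1 = 3.
  i=3: a_3=1, p_3 = 1*13 + 9 = 22, q_3 = 1*3 + 2 = 5.
  i=4: a_4=1, p_4 = 1*22 + 13 = 35, q_4 = 1*5 + 3 = 8.
  i=5: a_5=30, p_5 = 30*35 + 22 = 1072, q_5 = 30*8 + 5 = 245.
q_5 = 245 > 71, so the last convergent with denominator <= 71 is p_4/q_4 = 35/8.
The closest fraction with denominator <= 71 is either p_4/q_4 or the intermediate fraction (k*p_4 + p_3)/(k*q_4 + q_3) with the largest k >= 1 whose denominator stays <= 71; these approach x as k grows, and every other convergent or intermediate fraction in range is farther away.
Largest k: floor((71 - q_3)/q_4) = floor((71 - 5)/8) = 8.
That gives (8*35 + 22)/(8*8 + 5) = 302/69.
Compare the errors: |x - 35/8| = |1072*8 - 35*245|/(245*8) = 1/1960, and |x - 302/69| = |1072*69 - 302*245|/(245*69) = 22/16905.
Cross-multiplying, 1*16905 = 16905 < 43120 = 22*1960, so 1/1960 is smaller: the convergent 35/8 is closer to x than 302/69.

35/8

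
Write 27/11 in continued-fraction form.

[2; 2, 5]

Run the Euclidean algorithm on 27 and 11; the successive quotients are the partial quotients a_0, a_1, ... (each step inverts the fractional part left over by the previous one):
  27 = 2*11 + 5, so a_0 = 2.
  11 = 2*5 + 1, so a_1 = 2.
  5 = 5*1 + 0, so a_2 = 5.
The remainder reaches 0 after 3 divisions, so the expansion has 3 partial quotients, read off in order.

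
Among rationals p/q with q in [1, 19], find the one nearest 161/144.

19/17

Expand x = 161/144 as a continued fraction with the Euclidean algorithm:
  161 = 1*144 + 17, so a_0 = 1.
  144 = 8*17 + 8, so a_1 = 8.
  17 = 2*8 + 1, so a_2 = 2.
  8 = 8*1 + 0, so a_3 = 8.
so x = [1; 8, 2, 8].
Convergents (p_i = a_i*p_{i-1} + p_{i-2}, q_i = a_i*q_{i-1} + q_{i-2} with p_{-2}=0, p_{-1}=1, q_{-2}=1, q_{-1}=0), until the denominator exceeds 19:
  i=0: a_0=1, p_0 = 1*1 + 0 = 1, q_0 = 1*0 + 1 = 1.
  i=1: a_1=8, p_1 = 8*1 + 1 = 9, q_1 = 8*1 + 0 = 8.
  i=2: a_2=2, p_2 = 2*9 + 1 = 19, q_2 = 2*8 + 1 = 17.
  i=3: a_3=8, p_3 = 8*19 + 9 = 161, q_3 = 8*17 + 8 = 144.
q_3 = 144 > 19, so the last convergent with denominator <= 19 is p_2/q_2 = 19/17.
The closest fraction with denominator <= 19 is either p_2/q_2 or the intermediate fraction (k*p_2 + p_1)/(k*q_2 + q_1) with the largest k >= 1 whose denominator stays <= 19; these approach x as k grows, and every other convergent or intermediate fraction in range is farther away.
Largest k: floor((19 - q_1)/q_2) = floor((19 - 8)/17) = 0.
Since k = 0, no intermediate fraction beyond p_2/q_2 has denominator <= 19, so the convergent 19/17 is the closest (its error is |161*17 - 19*144|/(144*17) = 1/2448).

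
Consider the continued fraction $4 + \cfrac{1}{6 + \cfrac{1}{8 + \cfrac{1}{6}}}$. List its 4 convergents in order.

Using the convergent recurrence p_i = a_i*p_{i-1} + p_{i-2}, q_i = a_i*q_{i-1} + q_{i-2} with p_{-2}=0, p_{-1}=1, q_{-2}=1, q_{-1}=0:
  i=0: a_0=4, p_0 = 4*1 + 0 = 4, q_0 = 4*0 + 1 = 1.
  i=1: a_1=6, p_1 = 6*4 + 1 = 25, q_1 = 6*1 + 0 = 6.
  i=2: a_2=8, p_2 = 8*25 + 4 = 204, q_2 = 8*6 + 1 = 49.
  i=3: a_3=6, p_3 = 6*204 + 25 = 1249, q_3 = 6*49 + 6 = 300.

4/1, 25/6, 204/49, 1249/300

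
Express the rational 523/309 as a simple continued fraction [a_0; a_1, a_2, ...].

Run the Euclidean algorithm on 523 and 309; the successive quotients are the partial quotients a_0, a_1, ... (each step inverts the fractional part left over by the previous one):
  523 = 1*309 + 214, so a_0 = 1.
  309 = 1*214 + 95, so a_1 = 1.
  214 = 2*95 + 24, so a_2 = 2.
  95 = 3*24 + 23, so a_3 = 3.
  24 = 1*23 + 1, so a_4 = 1.
  23 = 23*1 + 0, so a_5 = 23.
The remainder reaches 0 after 6 divisions, so the expansion has 6 partial quotients, read off in order.

[1; 1, 2, 3, 1, 23]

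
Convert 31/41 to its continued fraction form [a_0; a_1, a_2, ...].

Run the Euclidean algorithm on 31 and 41; the successive quotients are the partial quotients a_0, a_1, ... (each step inverts the fractional part left over by the previous one):
  31 = 0*41 + 31, so a_0 = 0.
  41 = 1*31 + 10, so a_1 = 1.
  31 = 3*10 + 1, so a_2 = 3.
  10 = 10*1 + 0, so a_3 = 10.
The remainder reaches 0 after 4 divisions, so the expansion has 4 partial quotients, read off in order.

[0; 1, 3, 10]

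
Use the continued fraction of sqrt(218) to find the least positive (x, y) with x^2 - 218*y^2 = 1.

First expand sqrt(218) as a continued fraction. With x_i = (sqrt(218) + m_i)/d_i and (m_0, d_0) = (0, 1): a_0 = floor(sqrt(218)) = 14, since 14^2 = 196 <= 218 < 225 = 15^2.
Iterate m_{i+1} = d_i*a_i - m_i, d_{i+1} = (218 - m_{i+1}^2)/d_i, a_{i+1} = floor((a_0 + m_{i+1})/d_{i+1}):
  m_1 = 1*14 - 0 = 14, d_1 = (218 - 14^2)/1 = 22/1 = 22, a_1 = floor((14 + 14)/22) = 1.
  m_2 = 22*1 - 14 = 8, d_2 = (218 - 8^2)/22 = 154/22 = 7, a_2 = floor((14 + 8)/7) = 3.
  m_3 = 7*3 - 8 = 13, d_3 = (218 - 13^2)/7 = 49/7 = 7, a_3 = floor((14 + 13)/7) = 3.
  m_4 = 7*3 - 13 = 8, d_4 = (218 - 8^2)/7 = 154/7 = 22, a_4 = floor((14 + 8)/22) = 1.
  m_5 = 22*1 - 8 = 14, d_5 = (218 - 14^2)/22 = 22/22 = 1, a_5 = floor((14 + 14)/1) = 28.
  m_6 = 1*28 - 14 = 14, d_6 = (218 - 14^2)/1 = 22/1 = 22: (m_6, d_6) = (m_1, d_1) = (14, 22), so from here the quotients repeat a_1, ..., a_5; the period length is 5.
So sqrt(218) = [14; (1, 3, 3, 1, 28)] with period length k = 5.
k is odd, so (p_{k-1}, q_{k-1}) only solves x^2 - 218y^2 = -1 and the fundamental solution of x^2 - 218y^2 = 1 is (p_{2k-1}, q_{2k-1}) = (p_9, q_9); compute convergents through index 9, running through the period twice.
Convergents (p_i = a_i*p_{i-1} + p_{i-2}, q_i = a_i*q_{i-1} + q_{i-2} with p_{-2}=0, p_{-1}=1, q_{-2}=1, q_{-1}=0):
  i=0: a_0=14, p_0 = 14*1 + 0 = 14, q_0 = 14*0 + 1 = 1.
  i=1: a_1=1, p_1 = 1*14 + 1 = 15, q_1 = 1*1 + 0 = 1.
  i=2: a_2=3, p_2 = 3*15 + 14 = 59, q_2 = 3*1 + 1 = 4.
  i=3: a_3=3, p_3 = 3*59 + 15 = 192, q_3 = 3*4 + 1 = 13.
  i=4: a_4=1, p_4 = 1*192 + 59 = 251, q_4 = 1*13 + 4 = 17.
  i=5: a_5=28, p_5 = 28*251 + 192 = 7220, q_5 = 28*17 + 13 = 489.
  i=6: a_6=1, p_6 = 1*7220 + 251 = 7471, q_6 = 1*489 + 17 = 506.
  i=7: a_7=3, p_7 = 3*7471 + 7220 = 29633, q_7 = 3*506 + 489 = 2007.
  i=8: a_8=3, p_8 = 3*29633 + 7471 = 96370, q_8 = 3*2007 + 506 = 6527.
  i=9: a_9=1, p_9 = 1*96370 + 29633 = 126003, q_9 = 1*6527 + 2007 = 8534.
Indeed p_4^2 - 218*q_4^2 = 63001 - 63002 = -1, not +1.
Check: 126003^2 - 218*8534^2 = 15876756009 - 15876756008 = 1, so (x, y) = (126003, 8534) solves the equation, and by the theorem it is the least positive solution.

(x, y) = (126003, 8534)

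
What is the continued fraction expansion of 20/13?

[1; 1, 1, 6]

Run the Euclidean algorithm on 20 and 13; the successive quotients are the partial quotients a_0, a_1, ... (each step inverts the fractional part left over by the previous one):
  20 = 1*13 + 7, so a_0 = 1.
  13 = 1*7 + 6, so a_1 = 1.
  7 = 1*6 + 1, so a_2 = 1.
  6 = 6*1 + 0, so a_3 = 6.
The remainder reaches 0 after 4 divisions, so the expansion has 4 partial quotients, read off in order.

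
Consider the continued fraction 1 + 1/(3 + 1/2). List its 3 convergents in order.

Using the convergent recurrence p_i = a_i*p_{i-1} + p_{i-2}, q_i = a_i*q_{i-1} + q_{i-2} with p_{-2}=0, p_{-1}=1, q_{-2}=1, q_{-1}=0:
  i=0: a_0=1, p_0 = 1*1 + 0 = 1, q_0 = 1*0 + 1 = 1.
  i=1: a_1=3, p_1 = 3*1 + 1 = 4, q_1 = 3*1 + 0 = 3.
  i=2: a_2=2, p_2 = 2*4 + 1 = 9, q_2 = 2*3 + 1 = 7.

1/1, 4/3, 9/7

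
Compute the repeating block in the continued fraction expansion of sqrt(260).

Write x_i = (sqrt(260) + m_i)/d_i with (m_0, d_0) = (0, 1). a_0 = floor(sqrt(260)) = 16, since 16^2 = 256 <= 260 < 289 = 17^2.
Iterate m_{i+1} = d_i*a_i - m_i, d_{i+1} = (260 - m_{i+1}^2)/d_i, a_{i+1} = floor((a_0 + m_{i+1})/d_{i+1}):
  m_1 = 1*16 - 0 = 16, d_1 = (260 - 16^2)/1 = 4/1 = 4, a_1 = floor((16 + 16)/4) = 8.
  m_2 = 4*8 - 16 = 16, d_2 = (260 - 16^2)/4 = 4/4 = 1, a_2 = floor((16 + 16)/1) = 32.
  m_3 = 1*32 - 16 = 16, d_3 = (260 - 16^2)/1 = 4/1 = 4: (m_3, d_3) = (m_1, d_1) = (16, 4), so from here the quotients repeat a_1, a_2; the period length is 2.
Hence the expansion of sqrt(260) is a_0 = 16 followed by the repeating block 8, 32 (period 2).

[16; (8, 32)]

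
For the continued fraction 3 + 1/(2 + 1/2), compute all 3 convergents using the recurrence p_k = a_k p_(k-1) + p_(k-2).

3/1, 7/2, 17/5

Using the convergent recurrence p_i = a_i*p_{i-1} + p_{i-2}, q_i = a_i*q_{i-1} + q_{i-2} with p_{-2}=0, p_{-1}=1, q_{-2}=1, q_{-1}=0:
  i=0: a_0=3, p_0 = 3*1 + 0 = 3, q_0 = 3*0 + 1 = 1.
  i=1: a_1=2, p_1 = 2*3 + 1 = 7, q_1 = 2*1 + 0 = 2.
  i=2: a_2=2, p_2 = 2*7 + 3 = 17, q_2 = 2*2 + 1 = 5.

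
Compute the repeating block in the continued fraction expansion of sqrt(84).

Write x_i = (sqrt(84) + m_i)/d_i with (m_0, d_0) = (0, 1). a_0 = floor(sqrt(84)) = 9, since 9^2 = 81 <= 84 < 100 = 10^2.
Iterate m_{i+1} = d_i*a_i - m_i, d_{i+1} = (84 - m_{i+1}^2)/d_i, a_{i+1} = floor((a_0 + m_{i+1})/d_{i+1}):
  m_1 = 1*9 - 0 = 9, d_1 = (84 - 9^2)/1 = 3/1 = 3, a_1 = floor((9 + 9)/3) = 6.
  m_2 = 3*6 - 9 = 9, d_2 = (84 - 9^2)/3 = 3/3 = 1, a_2 = floor((9 + 9)/1) = 18.
  m_3 = 1*18 - 9 = 9, d_3 = (84 - 9^2)/1 = 3/1 = 3: (m_3, d_3) = (m_1, d_1) = (9, 3), so from here the quotients repeat a_1, a_2; the period length is 2.
Hence the expansion of sqrt(84) is a_0 = 9 followed by the repeating block 6, 18 (period 2).

[9; (6, 18)]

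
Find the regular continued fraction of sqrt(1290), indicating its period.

[35; (1, 10, 1, 70)]

Write x_i = (sqrt(1290) + m_i)/d_i with (m_0, d_0) = (0, 1). a_0 = floor(sqrt(1290)) = 35, since 35^2 = 1225 <= 1290 < 1296 = 36^2.
Iterate m_{i+1} = d_i*a_i - m_i, d_{i+1} = (1290 - m_{i+1}^2)/d_i, a_{i+1} = floor((a_0 + m_{i+1})/d_{i+1}):
  m_1 = 1*35 - 0 = 35, d_1 = (1290 - 35^2)/1 = 65/1 = 65, a_1 = floor((35 + 35)/65) = 1.
  m_2 = 65*1 - 35 = 30, d_2 = (1290 - 30^2)/65 = 390/65 = 6, a_2 = floor((35 + 30)/6) = 10.
  m_3 = 6*10 - 30 = 30, d_3 = (1290 - 30^2)/6 = 390/6 = 65, a_3 = floor((35 + 30)/65) = 1.
  m_4 = 65*1 - 30 = 35, d_4 = (1290 - 35^2)/65 = 65/65 = 1, a_4 = floor((35 + 35)/1) = 70.
  m_5 = 1*70 - 35 = 35, d_5 = (1290 - 35^2)/1 = 65/1 = 65: (m_5, d_5) = (m_1, d_1) = (35, 65), so from here the quotients repeat a_1, ..., a_4; the period length is 4.
Hence the expansion of sqrt(1290) is a_0 = 35 followed by the repeating block 1, 10, 1, 70 (period 4).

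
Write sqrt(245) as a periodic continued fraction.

[15; (1, 1, 1, 7, 6, 7, 1, 1, 1, 30)]

Write x_i = (sqrt(245) + m_i)/d_i with (m_0, d_0) = (0, 1). a_0 = floor(sqrt(245)) = 15, since 15^2 = 225 <= 245 < 256 = 16^2.
Iterate m_{i+1} = d_i*a_i - m_i, d_{i+1} = (245 - m_{i+1}^2)/d_i, a_{i+1} = floor((a_0 + m_{i+1})/d_{i+1}):
  m_1 = 1*15 - 0 = 15, d_1 = (245 - 15^2)/1 = 20/1 = 20, a_1 = floor((15 + 15)/20) = 1.
  m_2 = 20*1 - 15 = 5, d_2 = (245 - 5^2)/20 = 220/20 = 11, a_2 = floor((15 + 5)/11) = 1.
  m_3 = 11*1 - 5 = 6, d_3 = (245 - 6^2)/11 = 209/11 = 19, a_3 = floor((15 + 6)/19) = 1.
  m_4 = 19*1 - 6 = 13, d_4 = (245 - 13^2)/19 = 76/19 = 4, a_4 = floor((15 + 13)/4) = 7.
  m_5 = 4*7 - 13 = 15, d_5 = (245 - 15^2)/4 = 20/4 = 5, a_5 = floor((15 + 15)/5) = 6.
  m_6 = 5*6 - 15 = 15, d_6 = (245 - 15^2)/5 = 20/5 = 4, a_6 = floor((15 + 15)/4) = 7.
  m_7 = 4*7 - 15 = 13, d_7 = (245 - 13^2)/4 = 76/4 = 19, a_7 = floor((15 + 13)/19) = 1.
  m_8 = 19*1 - 13 = 6, d_8 = (245 - 6^2)/19 = 209/19 = 11, a_8 = floor((15 + 6)/11) = 1.
  m_9 = 11*1 - 6 = 5, d_9 = (245 - 5^2)/11 = 220/11 = 20, a_9 = floor((15 + 5)/20) = 1.
  m_10 = 20*1 - 5 = 15, d_10 = (245 - 15^2)/20 = 20/20 = 1, a_10 = floor((15 + 15)/1) = 30.
  m_11 = 1*30 - 15 = 15, d_11 = (245 - 15^2)/1 = 20/1 = 20: (m_11, d_11) = (m_1, d_1) = (15, 20), so from here the quotients repeat a_1, ..., a_10; the period length is 10.
Hence the expansion of sqrt(245) is a_0 = 15 followed by the repeating block 1, 1, 1, 7, 6, 7, 1, 1, 1, 30 (period 10).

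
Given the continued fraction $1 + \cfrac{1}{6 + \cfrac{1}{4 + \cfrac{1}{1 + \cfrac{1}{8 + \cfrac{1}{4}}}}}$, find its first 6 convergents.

1/1, 7/6, 29/25, 36/31, 317/273, 1304/1123

Using the convergent recurrence p_i = a_i*p_{i-1} + p_{i-2}, q_i = a_i*q_{i-1} + q_{i-2} with p_{-2}=0, p_{-1}=1, q_{-2}=1, q_{-1}=0:
  i=0: a_0=1, p_0 = 1*1 + 0 = 1, q_0 = 1*0 + 1 = 1.
  i=1: a_1=6, p_1 = 6*1 + 1 = 7, q_1 = 6*1 + 0 = 6.
  i=2: a_2=4, p_2 = 4*7 + 1 = 29, q_2 = 4*6 + 1 = 25.
  i=3: a_3=1, p_3 = 1*29 + 7 = 36, q_3 = 1*25 + 6 = 31.
  i=4: a_4=8, p_4 = 8*36 + 29 = 317, q_4 = 8*31 + 25 = 273.
  i=5: a_5=4, p_5 = 4*317 + 36 = 1304, q_5 = 4*273 + 31 = 1123.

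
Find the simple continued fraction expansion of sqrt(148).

[12; (6, 24)]

Write x_i = (sqrt(148) + m_i)/d_i with (m_0, d_0) = (0, 1). a_0 = floor(sqrt(148)) = 12, since 12^2 = 144 <= 148 < 169 = 13^2.
Iterate m_{i+1} = d_i*a_i - m_i, d_{i+1} = (148 - m_{i+1}^2)/d_i, a_{i+1} = floor((a_0 + m_{i+1})/d_{i+1}):
  m_1 = 1*12 - 0 = 12, d_1 = (148 - 12^2)/1 = 4/1 = 4, a_1 = floor((12 + 12)/4) = 6.
  m_2 = 4*6 - 12 = 12, d_2 = (148 - 12^2)/4 = 4/4 = 1, a_2 = floor((12 + 12)/1) = 24.
  m_3 = 1*24 - 12 = 12, d_3 = (148 - 12^2)/1 = 4/1 = 4: (m_3, d_3) = (m_1, d_1) = (12, 4), so from here the quotients repeat a_1, a_2; the period length is 2.
Hence the expansion of sqrt(148) is a_0 = 12 followed by the repeating block 6, 24 (period 2).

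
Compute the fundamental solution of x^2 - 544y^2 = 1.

First expand sqrt(544) as a continued fraction. With x_i = (sqrt(544) + m_i)/d_i and (m_0, d_0) = (0, 1): a_0 = floor(sqrt(544)) = 23, since 23^2 = 529 <= 544 < 576 = 24^2.
Iterate m_{i+1} = d_i*a_i - m_i, d_{i+1} = (544 - m_{i+1}^2)/d_i, a_{i+1} = floor((a_0 + m_{i+1})/d_{i+1}):
  m_1 = 1*23 - 0 = 23, d_1 = (544 - 23^2)/1 = 15/1 = 15, a_1 = floor((23 + 23)/15) = 3.
  m_2 = 15*3 - 23 = 22, d_2 = (544 - 22^2)/15 = 60/15 = 4, a_2 = floor((23 + 22)/4) = 11.
  m_3 = 4*11 - 22 = 22, d_3 = (544 - 22^2)/4 = 60/4 = 15, a_3 = floor((23 + 22)/15) = 3.
  m_4 = 15*3 - 22 = 23, d_4 = (544 - 23^2)/15 = 15/15 = 1, a_4 = floor((23 + 23)/1) = 46.
  m_5 = 1*46 - 23 = 23, d_5 = (544 - 23^2)/1 = 15/1 = 15: (m_5, d_5) = (m_1, d_1) = (23, 15), so from here the quotients repeat a_1, ..., a_4; the period length is 4.
So sqrt(544) = [23; (3, 11, 3, 46)] with period length k = 4.
k is even, so the fundamental solution of x^2 - 544y^2 = 1 is (p_{k-1}, q_{k-1}) = (p_3, q_3); compute convergents through index 3.
Convergents (p_i = a_i*p_{i-1} + p_{i-2}, q_i = a_i*q_{i-1} + q_{i-2} with p_{-2}=0, p_{-1}=1, q_{-2}=1, q_{-1}=0):
  i=0: a_0=23, p_0 = 23*1 + 0 = 23, q_0 = 23*0 + 1 = 1.
  i=1: a_1=3, p_1 = 3*23 + 1 = 70, q_1 = 3*1 + 0 = 3.
  i=2: a_2=11, p_2 = 11*70 + 23 = 793, q_2 = 11*3 + 1 = 34.
  i=3: a_3=3, p_3 = 3*793 + 70 = 2449, q_3 = 3*34 + 3 = 105.
Check: 2449^2 - 544*105^2 = 5997601 - 5997600 = 1, so (x, y) = (2449, 105) solves the equation, and by the theorem it is the least positive solution.

(x, y) = (2449, 105)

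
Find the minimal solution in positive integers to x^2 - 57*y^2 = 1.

(x, y) = (151, 20)

First expand sqrt(57) as a continued fraction. With x_i = (sqrt(57) + m_i)/d_i and (m_0, d_0) = (0, 1): a_0 = floor(sqrt(57)) = 7, since 7^2 = 49 <= 57 < 64 = 8^2.
Iterate m_{i+1} = d_i*a_i - m_i, d_{i+1} = (57 - m_{i+1}^2)/d_i, a_{i+1} = floor((a_0 + m_{i+1})/d_{i+1}):
  m_1 = 1*7 - 0 = 7, d_1 = (57 - 7^2)/1 = 8/1 = 8, a_1 = floor((7 + 7)/8) = 1.
  m_2 = 8*1 - 7 = 1, d_2 = (57 - 1^2)/8 = 56/8 = 7, a_2 = floor((7 + 1)/7) = 1.
  m_3 = 7*1 - 1 = 6, d_3 = (57 - 6^2)/7 = 21/7 = 3, a_3 = floor((7 + 6)/3) = 4.
  m_4 = 3*4 - 6 = 6, d_4 = (57 - 6^2)/3 = 21/3 = 7, a_4 = floor((7 + 6)/7) = 1.
  m_5 = 7*1 - 6 = 1, d_5 = (57 - 1^2)/7 = 56/7 = 8, a_5 = floor((7 + 1)/8) = 1.
  m_6 = 8*1 - 1 = 7, d_6 = (57 - 7^2)/8 = 8/8 = 1, a_6 = floor((7 + 7)/1) = 14.
  m_7 = 1*14 - 7 = 7, d_7 = (57 - 7^2)/1 = 8/1 = 8: (m_7, d_7) = (m_1, d_1) = (7, 8), so from here the quotients repeat a_1, ..., a_6; the period length is 6.
So sqrt(57) = [7; (1, 1, 4, 1, 1, 14)] with period length k = 6.
k is even, so the fundamental solution of x^2 - 57y^2 = 1 is (p_{k-1}, q_{k-1}) = (p_5, q_5); compute convergents through index 5.
Convergents (p_i = a_i*p_{i-1} + p_{i-2}, q_i = a_i*q_{i-1} + q_{i-2} with p_{-2}=0, p_{-1}=1, q_{-2}=1, q_{-1}=0):
  i=0: a_0=7, p_0 = 7*1 + 0 = 7, q_0 = 7*0 + 1 = 1.
  i=1: a_1=1, p_1 = 1*7 + 1 = 8, q_1 = 1*1 + 0 = 1.
  i=2: a_2=1, p_2 = 1*8 + 7 = 15, q_2 = 1*1 + 1 = 2.
  i=3: a_3=4, p_3 = 4*15 + 8 = 68, q_3 = 4*2 + 1 = 9.
  i=4: a_4=1, p_4 = 1*68 + 15 = 83, q_4 = 1*9 + 2 = 11.
  i=5: a_5=1, p_5 = 1*83 + 68 = 151, q_5 = 1*11 + 9 = 20.
Check: 151^2 - 57*20^2 = 22801 - 22800 = 1, so (x, y) = (151, 20) solves the equation, and by the theorem it is the least positive solution.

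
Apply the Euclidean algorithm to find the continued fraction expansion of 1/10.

[0; 10]

Run the Euclidean algorithm on 1 and 10; the successive quotients are the partial quotients a_0, a_1, ... (each step inverts the fractional part left over by the previous one):
  1 = 0*10 + 1, so a_0 = 0.
  10 = 10*1 + 0, so a_1 = 10.
The remainder reaches 0 after 2 divisions, so the expansion has 2 partial quotients, read off in order.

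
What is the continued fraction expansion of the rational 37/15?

Run the Euclidean algorithm on 37 and 15; the successive quotients are the partial quotients a_0, a_1, ... (each step inverts the fractional part left over by the previous one):
  37 = 2*15 + 7, so a_0 = 2.
  15 = 2*7 + 1, so a_1 = 2.
  7 = 7*1 + 0, so a_2 = 7.
The remainder reaches 0 after 3 divisions, so the expansion has 3 partial quotients, read off in order.

[2; 2, 7]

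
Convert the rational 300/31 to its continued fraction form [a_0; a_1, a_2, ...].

[9; 1, 2, 10]

Run the Euclidean algorithm on 300 and 31; the successive quotients are the partial quotients a_0, a_1, ... (each step inverts the fractional part left over by the previous one):
  300 = 9*31 + 21, so a_0 = 9.
  31 = 1*21 + 10, so a_1 = 1.
  21 = 2*10 + 1, so a_2 = 2.
  10 = 10*1 + 0, so a_3 = 10.
The remainder reaches 0 after 4 divisions, so the expansion has 4 partial quotients, read off in order.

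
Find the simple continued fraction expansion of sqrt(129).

Write x_i = (sqrt(129) + m_i)/d_i with (m_0, d_0) = (0, 1). a_0 = floor(sqrt(129)) = 11, since 11^2 = 121 <= 129 < 144 = 12^2.
Iterate m_{i+1} = d_i*a_i - m_i, d_{i+1} = (129 - m_{i+1}^2)/d_i, a_{i+1} = floor((a_0 + m_{i+1})/d_{i+1}):
  m_1 = 1*11 - 0 = 11, d_1 = (129 - 11^2)/1 = 8/1 = 8, a_1 = floor((11 + 11)/8) = 2.
  m_2 = 8*2 - 11 = 5, d_2 = (129 - 5^2)/8 = 104/8 = 13, a_2 = floor((11 + 5)/13) = 1.
  m_3 = 13*1 - 5 = 8, d_3 = (129 - 8^2)/13 = 65/13 = 5, a_3 = floor((11 + 8)/5) = 3.
  m_4 = 5*3 - 8 = 7, d_4 = (129 - 7^2)/5 = 80/5 = 16, a_4 = floor((11 + 7)/16) = 1.
  m_5 = 16*1 - 7 = 9, d_5 = (129 - 9^2)/16 = 48/16 = 3, a_5 = floor((11 + 9)/3) = 6.
  m_6 = 3*6 - 9 = 9, d_6 = (129 - 9^2)/3 = 48/3 = 16, a_6 = floor((11 + 9)/16) = 1.
  m_7 = 16*1 - 9 = 7, d_7 = (129 - 7^2)/16 = 80/16 = 5, a_7 = floor((11 + 7)/5) = 3.
  m_8 = 5*3 - 7 = 8, d_8 = (129 - 8^2)/5 = 65/5 = 13, a_8 = floor((11 + 8)/13) = 1.
  m_9 = 13*1 - 8 = 5, d_9 = (129 - 5^2)/13 = 104/13 = 8, a_9 = floor((11 + 5)/8) = 2.
  m_10 = 8*2 - 5 = 11, d_10 = (129 - 11^2)/8 = 8/8 = 1, a_10 = floor((11 + 11)/1) = 22.
  m_11 = 1*22 - 11 = 11, d_11 = (129 - 11^2)/1 = 8/1 = 8: (m_11, d_11) = (m_1, d_1) = (11, 8), so from here the quotients repeat a_1, ..., a_10; the period length is 10.
Hence the expansion of sqrt(129) is a_0 = 11 followed by the repeating block 2, 1, 3, 1, 6, 1, 3, 1, 2, 22 (period 10).

[11; (2, 1, 3, 1, 6, 1, 3, 1, 2, 22)]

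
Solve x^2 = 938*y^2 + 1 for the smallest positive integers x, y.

(x, y) = (17151, 560)

First expand sqrt(938) as a continued fraction. With x_i = (sqrt(938) + m_i)/d_i and (m_0, d_0) = (0, 1): a_0 = floor(sqrt(938)) = 30, since 30^2 = 900 <= 938 < 961 = 31^2.
Iterate m_{i+1} = d_i*a_i - m_i, d_{i+1} = (938 - m_{i+1}^2)/d_i, a_{i+1} = floor((a_0 + m_{i+1})/d_{i+1}):
  m_1 = 1*30 - 0 = 30, d_1 = (938 - 30^2)/1 = 38/1 = 38, a_1 = floor((30 + 30)/38) = 1.
  m_2 = 38*1 - 30 = 8, d_2 = (938 - 8^2)/38 = 874/38 = 23, a_2 = floor((30 + 8)/23) = 1.
  m_3 = 23*1 - 8 = 15, d_3 = (938 - 15^2)/23 = 713/23 = 31, a_3 = floor((30 + 15)/31) = 1.
  m_4 = 31*1 - 15 = 16, d_4 = (938 - 16^2)/31 = 682/31 = 22, a_4 = floor((30 + 16)/22) = 2.
  m_5 = 22*2 - 16 = 28, d_5 = (938 - 28^2)/22 = 154/22 = 7, a_5 = floor((30 + 28)/7) = 8.
  m_6 = 7*8 - 28 = 28, d_6 = (938 - 28^2)/7 = 154/7 = 22, a_6 = floor((30 + 28)/22) = 2.
  m_7 = 22*2 - 28 = 16, d_7 = (938 - 16^2)/22 = 682/22 = 31, a_7 = floor((30 + 16)/31) = 1.
  m_8 = 31*1 - 16 = 15, d_8 = (938 - 15^2)/31 = 713/31 = 23, a_8 = floor((30 + 15)/23) = 1.
  m_9 = 23*1 - 15 = 8, d_9 = (938 - 8^2)/23 = 874/23 = 38, a_9 = floor((30 + 8)/38) = 1.
  m_10 = 38*1 - 8 = 30, d_10 = (938 - 30^2)/38 = 38/38 = 1, a_10 = floor((30 + 30)/1) = 60.
  m_11 = 1*60 - 30 = 30, d_11 = (938 - 30^2)/1 = 38/1 = 38: (m_11, d_11) = (m_1, d_1) = (30, 38), so from here the quotients repeat a_1, ..., a_10; the period length is 10.
So sqrt(938) = [30; (1, 1, 1, 2, 8, 2, 1, 1, 1, 60)] with period length k = 10.
k is even, so the fundamental solution of x^2 - 938y^2 = 1 is (p_{k-1}, q_{k-1}) = (p_9, q_9); compute convergents through index 9.
Convergents (p_i = a_i*p_{i-1} + p_{i-2}, q_i = a_i*q_{i-1} + q_{i-2} with p_{-2}=0, p_{-1}=1, q_{-2}=1, q_{-1}=0):
  i=0: a_0=30, p_0 = 30*1 + 0 = 30, q_0 = 30*0 + 1 = 1.
  i=1: a_1=1, p_1 = 1*30 + 1 = 31, q_1 = 1*1 + 0 = 1.
  i=2: a_2=1, p_2 = 1*31 + 30 = 61, q_2 = 1*1 + 1 = 2.
  i=3: a_3=1, p_3 = 1*61 + 31 = 92, q_3 = 1*2 + 1 = 3.
  i=4: a_4=2, p_4 = 2*92 + 61 = 245, q_4 = 2*3 + 2 = 8.
  i=5: a_5=8, p_5 = 8*245 + 92 = 2052, q_5 = 8*8 + 3 = 67.
  i=6: a_6=2, p_6 = 2*2052 + 245 = 4349, q_6 = 2*67 + 8 = 142.
  i=7: a_7=1, p_7 = 1*4349 + 2052 = 6401, q_7 = 1*142 + 67 = 209.
  i=8: a_8=1, p_8 = 1*6401 + 4349 = 10750, q_8 = 1*209 + 142 = 351.
  i=9: a_9=1, p_9 = 1*10750 + 6401 = 17151, q_9 = 1*351 + 209 = 560.
Check: 17151^2 - 938*560^2 = 294156801 - 294156800 = 1, so (x, y) = (17151, 560) solves the equation, and by the theorem it is the least positive solution.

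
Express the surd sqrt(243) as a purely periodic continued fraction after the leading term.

[15; (1, 1, 2, 3, 15, 3, 2, 1, 1, 30)]

Write x_i = (sqrt(243) + m_i)/d_i with (m_0, d_0) = (0, 1). a_0 = floor(sqrt(243)) = 15, since 15^2 = 225 <= 243 < 256 = 16^2.
Iterate m_{i+1} = d_i*a_i - m_i, d_{i+1} = (243 - m_{i+1}^2)/d_i, a_{i+1} = floor((a_0 + m_{i+1})/d_{i+1}):
  m_1 = 1*15 - 0 = 15, d_1 = (243 - 15^2)/1 = 18/1 = 18, a_1 = floor((15 + 15)/18) = 1.
  m_2 = 18*1 - 15 = 3, d_2 = (243 - 3^2)/18 = 234/18 = 13, a_2 = floor((15 + 3)/13) = 1.
  m_3 = 13*1 - 3 = 10, d_3 = (243 - 10^2)/13 = 143/13 = 11, a_3 = floor((15 + 10)/11) = 2.
  m_4 = 11*2 - 10 = 12, d_4 = (243 - 12^2)/11 = 99/11 = 9, a_4 = floor((15 + 12)/9) = 3.
  m_5 = 9*3 - 12 = 15, d_5 = (243 - 15^2)/9 = 18/9 = 2, a_5 = floor((15 + 15)/2) = 15.
  m_6 = 2*15 - 15 = 15, d_6 = (243 - 15^2)/2 = 18/2 = 9, a_6 = floor((15 + 15)/9) = 3.
  m_7 = 9*3 - 15 = 12, d_7 = (243 - 12^2)/9 = 99/9 = 11, a_7 = floor((15 + 12)/11) = 2.
  m_8 = 11*2 - 12 = 10, d_8 = (243 - 10^2)/11 = 143/11 = 13, a_8 = floor((15 + 10)/13) = 1.
  m_9 = 13*1 - 10 = 3, d_9 = (243 - 3^2)/13 = 234/13 = 18, a_9 = floor((15 + 3)/18) = 1.
  m_10 = 18*1 - 3 = 15, d_10 = (243 - 15^2)/18 = 18/18 = 1, a_10 = floor((15 + 15)/1) = 30.
  m_11 = 1*30 - 15 = 15, d_11 = (243 - 15^2)/1 = 18/1 = 18: (m_11, d_11) = (m_1, d_1) = (15, 18), so from here the quotients repeat a_1, ..., a_10; the period length is 10.
Hence the expansion of sqrt(243) is a_0 = 15 followed by the repeating block 1, 1, 2, 3, 15, 3, 2, 1, 1, 30 (period 10).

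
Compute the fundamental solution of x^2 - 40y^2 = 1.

(x, y) = (19, 3)

First expand sqrt(40) as a continued fraction. With x_i = (sqrt(40) + m_i)/d_i and (m_0, d_0) = (0, 1): a_0 = floor(sqrt(40)) = 6, since 6^2 = 36 <= 40 < 49 = 7^2.
Iterate m_{i+1} = d_i*a_i - m_i, d_{i+1} = (40 - m_{i+1}^2)/d_i, a_{i+1} = floor((a_0 + m_{i+1})/d_{i+1}):
  m_1 = 1*6 - 0 = 6, d_1 = (40 - 6^2)/1 = 4/1 = 4, a_1 = floor((6 + 6)/4) = 3.
  m_2 = 4*3 - 6 = 6, d_2 = (40 - 6^2)/4 = 4/4 = 1, a_2 = floor((6 + 6)/1) = 12.
  m_3 = 1*12 - 6 = 6, d_3 = (40 - 6^2)/1 = 4/1 = 4: (m_3, d_3) = (m_1, d_1) = (6, 4), so from here the quotients repeat a_1, a_2; the period length is 2.
So sqrt(40) = [6; (3, 12)] with period length k = 2.
k is even, so the fundamental solution of x^2 - 40y^2 = 1 is (p_{k-1}, q_{k-1}) = (p_1, q_1); compute convergents through index 1.
Convergents (p_i = a_i*p_{i-1} + p_{i-2}, q_i = a_i*q_{i-1} + q_{i-2} with p_{-2}=0, p_{-1}=1, q_{-2}=1, q_{-1}=0):
  i=0: a_0=6, p_0 = 6*1 + 0 = 6, q_0 = 6*0 + 1 = 1.
  i=1: a_1=3, p_1 = 3*6 + 1 = 19, q_1 = 3*1 + 0 = 3.
Check: 19^2 - 40*3^2 = 361 - 360 = 1, so (x, y) = (19, 3) solves the equation, and by the theorem it is the least positive solution.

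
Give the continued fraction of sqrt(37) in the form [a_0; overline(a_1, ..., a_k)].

Write x_i = (sqrt(37) + m_i)/d_i with (m_0, d_0) = (0, 1). a_0 = floor(sqrt(37)) = 6, since 6^2 = 36 <= 37 < 49 = 7^2.
Iterate m_{i+1} = d_i*a_i - m_i, d_{i+1} = (37 - m_{i+1}^2)/d_i, a_{i+1} = floor((a_0 + m_{i+1})/d_{i+1}):
  m_1 = 1*6 - 0 = 6, d_1 = (37 - 6^2)/1 = 1/1 = 1, a_1 = floor((6 + 6)/1) = 12.
  m_2 = 1*12 - 6 = 6, d_2 = (37 - 6^2)/1 = 1/1 = 1: (m_2, d_2) = (m_1, d_1) = (6, 1), so from here the quotient a_1 repeats; the period length is 1.
Hence the expansion of sqrt(37) is a_0 = 6 followed by the repeating block 12 (period 1).

[6; overline(12)]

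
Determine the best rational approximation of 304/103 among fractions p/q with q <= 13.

38/13

Expand x = 304/103 as a continued fraction with the Euclidean algorithm:
  304 = 2*103 + 98, so a_0 = 2.
  103 = 1*98 + 5, so a_1 = 1.
  98 = 19*5 + 3, so a_2 = 19.
  5 = 1*3 + 2, so a_3 = 1.
  3 = 1*2 + 1, so a_4 = 1.
  2 = 2*1 + 0, so a_5 = 2.
so x = [2; 1, 19, 1, 1, 2].
Convergents (p_i = a_i*p_{i-1} + p_{i-2}, q_i = a_i*q_{i-1} + q_{i-2} with p_{-2}=0, p_{-1}=1, q_{-2}=1, q_{-1}=0), until the denominator exceeds 13:
  i=0: a_0=2, p_0 = 2*1 + 0 = 2, q_0 = 2*0 + 1 = 1.
  i=1: a_1=1, p_1 = 1*2 + 1 = 3, q_1 = 1*1 + 0 = 1.
  i=2: a_2=19, p_2 = 19*3 + 2 = 59, q_2 = 19*1 + 1 = 20.
q_2 = 20 > 13, so the last convergent with denominator <= 13 is p_1/q_1 = 3/1.
The closest fraction with denominator <= 13 is either p_1/q_1 or the intermediate fraction (k*p_1 + p_0)/(k*q_1 + q_0) with the largest k >= 1 whose denominator stays <= 13; these approach x as k grows, and every other convergent or intermediate fraction in range is farther away.
Largest k: floor((13 - q_0)/q_1) = floor((13 - 1)/1) = 12.
That gives (12*3 + 2)/(12*1 + 1) = 38/13.
Compare the errors: |x - 3/1| = |304*1 - 3*103|/(103*1) = 5/103, and |x - 38/13| = |304*13 - 38*103|/(103*13) = 38/1339.
Cross-multiplying, 38*103 = 3914 < 6695 = 5*1339, so 38/1339 is smaller: the intermediate fraction 38/13 is closer to x than 3/1.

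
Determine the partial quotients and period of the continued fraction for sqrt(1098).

[33; (7, 2, 1, 6, 1, 2, 7, 66)]

Write x_i = (sqrt(1098) + m_i)/d_i with (m_0, d_0) = (0, 1). a_0 = floor(sqrt(1098)) = 33, since 33^2 = 1089 <= 1098 < 1156 = 34^2.
Iterate m_{i+1} = d_i*a_i - m_i, d_{i+1} = (1098 - m_{i+1}^2)/d_i, a_{i+1} = floor((a_0 + m_{i+1})/d_{i+1}):
  m_1 = 1*33 - 0 = 33, d_1 = (1098 - 33^2)/1 = 9/1 = 9, a_1 = floor((33 + 33)/9) = 7.
  m_2 = 9*7 - 33 = 30, d_2 = (1098 - 30^2)/9 = 198/9 = 22, a_2 = floor((33 + 30)/22) = 2.
  m_3 = 22*2 - 30 = 14, d_3 = (1098 - 14^2)/22 = 902/22 = 41, a_3 = floor((33 + 14)/41) = 1.
  m_4 = 41*1 - 14 = 27, d_4 = (1098 - 27^2)/41 = 369/41 = 9, a_4 = floor((33 + 27)/9) = 6.
  m_5 = 9*6 - 27 = 27, d_5 = (1098 - 27^2)/9 = 369/9 = 41, a_5 = floor((33 + 27)/41) = 1.
  m_6 = 41*1 - 27 = 14, d_6 = (1098 - 14^2)/41 = 902/41 = 22, a_6 = floor((33 + 14)/22) = 2.
  m_7 = 22*2 - 14 = 30, d_7 = (1098 - 30^2)/22 = 198/22 = 9, a_7 = floor((33 + 30)/9) = 7.
  m_8 = 9*7 - 30 = 33, d_8 = (1098 - 33^2)/9 = 9/9 = 1, a_8 = floor((33 + 33)/1) = 66.
  m_9 = 1*66 - 33 = 33, d_9 = (1098 - 33^2)/1 = 9/1 = 9: (m_9, d_9) = (m_1, d_1) = (33, 9), so from here the quotients repeat a_1, ..., a_8; the period length is 8.
Hence the expansion of sqrt(1098) is a_0 = 33 followed by the repeating block 7, 2, 1, 6, 1, 2, 7, 66 (period 8).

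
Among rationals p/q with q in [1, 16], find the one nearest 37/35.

Expand x = 37/35 as a continued fraction with the Euclidean algorithm:
  37 = 1*35 + 2, so a_0 = 1.
  35 = 17*2 + 1, so a_1 = 17.
  2 = 2*1 + 0, so a_2 = 2.
so x = [1; 17, 2].
Convergents (p_i = a_i*p_{i-1} + p_{i-2}, q_i = a_i*q_{i-1} + q_{i-2} with p_{-2}=0, p_{-1}=1, q_{-2}=1, q_{-1}=0), until the denominator exceeds 16:
  i=0: a_0=1, p_0 = 1*1 + 0 = 1, q_0 = 1*0 + 1 = 1.
  i=1: a_1=17, p_1 = 17*1 + 1 = 18, q_1 = 17*1 + 0 = 17.
q_1 = 17 > 16, so the last convergent with denominator <= 16 is p_0/q_0 = 1/1.
The closest fraction with denominator <= 16 is either p_0/q_0 or the intermediate fraction (k*p_0 + p_{-1})/(k*q_0 + q_{-1}) with the largest k >= 1 whose denominator stays <= 16; these approach x as k grows, and every other convergent or intermediate fraction in range is farther away.
Largest k: floor((16 - q_{-1})/q_0) = floor((16 - 0)/1) = 16 (using the seeds p_{-1} = 1, q_{-1} = 0).
That gives (16*1 + 1)/(16*1 + 0) = 17/16.
Compare the errors: |x - 1/1| = |37*1 - 1*35|/(35*1) = 2/35, and |x - 17/16| = |37*16 - 17*35|/(35*16) = 3/560.
Cross-multiplying, 3*35 = 105 < 1120 = 2*560, so 3/560 is smaller: the intermediate fraction 17/16 is closer to x than 1/1.

17/16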